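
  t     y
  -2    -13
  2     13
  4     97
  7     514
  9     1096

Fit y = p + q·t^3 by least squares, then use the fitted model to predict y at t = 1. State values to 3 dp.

ŷ = 1.499

Forming AᵀA = [[5, 1136]; [1136, 653314]] and Aᵀy = [1707, 981702]ᵀ gives AᵀA·[p, q]ᵀ = Aᵀy.
Δ = 5·653314 − 1136² = 1976074.
p = (1707·653314 − 1136·981702)/1976074 = -3237/988037; q = (5·981702 − 1136·1707)/1976074 = 1484679/988037.
At t = 1: ŷ = (-3237/988037)·(1) + (1484679/988037)·(1) = 1481442/988037.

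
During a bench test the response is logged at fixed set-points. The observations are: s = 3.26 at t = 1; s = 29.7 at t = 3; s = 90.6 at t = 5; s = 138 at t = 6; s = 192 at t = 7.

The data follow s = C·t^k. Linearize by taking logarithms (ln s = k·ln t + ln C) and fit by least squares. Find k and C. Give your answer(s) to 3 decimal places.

Let Y = ln s. Fitting Y = k·ln t + ln C by least squares:
Σln t = 6.4457, Σ(ln t)² = 10.7942, Σln s = 19.2641, Σln t·ln s = 30.0375.
Equations: 10.7942·k + 6.4457·ln C = 30.0375;  6.4457·k + 5·ln C = 19.2641.
Slope k = (n·Σln t·ln s − Σln t·Σln s)/(n·Σ(ln t)² − (Σln t)²) = (5·30.0375 − 6.4457·19.2641)/12.4237 = 2.09410; ln C = (Σln s − k·Σln t)/n = 1.15322, so C = exp(1.15322) = 3.16837.

k = 2.094, C = 3.168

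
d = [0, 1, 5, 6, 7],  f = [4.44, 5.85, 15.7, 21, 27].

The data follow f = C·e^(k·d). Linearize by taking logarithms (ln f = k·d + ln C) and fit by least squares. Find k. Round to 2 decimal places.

Linearized form: ln f = k·d + ln C. From the 5 transformed points,
Σd = 19.0000, Σ(d)² = 111.0000, Σln f = 12.3511, Σd·ln f = 56.8727.
Normal system: [[111.0000, 19.0000]; [19.0000, 5]]·[k, ln C]ᵀ = [56.8727, 12.3511]ᵀ.
Solving (det = 194.0000): k = 0.25615, ln C = 1.49687.

k = 0.26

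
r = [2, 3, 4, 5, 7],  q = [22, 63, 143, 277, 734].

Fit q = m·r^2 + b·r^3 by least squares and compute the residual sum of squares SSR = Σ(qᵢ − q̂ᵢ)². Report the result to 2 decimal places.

Forming MᵀM = [[3379, 21231]; [21231, 138163]] and Mᵀq = [45834, 297416]ᵀ gives MᵀM·[m, b]ᵀ = Mᵀq.
det = 3379·138163 − 21231² = 16097416.
m = (45834·138163 − 21231·297416)/16097416 = 9061923/8048708; b = (3379·297416 − 21231·45834)/16097416 = 15933505/8048708.
Residuals: 3338961/2012177, -2346669/4024354, -3442461/2012177, 2813979/2012177, -737385/4024354; SSR = 32234067/4024354.

SSR = 8.01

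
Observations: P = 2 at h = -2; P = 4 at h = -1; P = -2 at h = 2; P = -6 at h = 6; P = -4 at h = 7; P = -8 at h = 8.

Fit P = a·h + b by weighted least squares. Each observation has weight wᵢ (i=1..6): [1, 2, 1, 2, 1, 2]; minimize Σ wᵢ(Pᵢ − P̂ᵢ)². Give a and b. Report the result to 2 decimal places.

Sums needed: Σwᵢ·h·h = 259, Σwᵢ·h = 33, Σwᵢ·1 = 9.
Right-hand side: Σwᵢ·h·P = -244, Σwᵢ·P = -24.
Normal equations: [[259, 33]; [33, 9]]·[a, b]ᵀ = [-244, -24]ᵀ.
Determinant 259·9 − 33² = 1242.
a = ((-244)·9 − 33·(-24))/1242 = -26/23; b = (259·(-24) − 33·(-244))/1242 = 34/23.

a = -1.13, b = 1.48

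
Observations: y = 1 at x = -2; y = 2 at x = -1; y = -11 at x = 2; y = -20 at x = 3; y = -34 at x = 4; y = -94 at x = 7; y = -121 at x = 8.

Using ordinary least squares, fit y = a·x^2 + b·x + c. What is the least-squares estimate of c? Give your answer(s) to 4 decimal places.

Forming AᵀA = [[6867, 945, 147]; [945, 147, 21]; [147, 21, 7]] and Aᵀy = [-13112, -1848, -277]ᵀ gives AᵀA·[a, b, c]ᵀ = Aᵀy.
Inverting the 3×3 Gram matrix, [a, b, c]ᵀ = [-1193/756, -95/36, 187/126]ᵀ.

c = 1.4841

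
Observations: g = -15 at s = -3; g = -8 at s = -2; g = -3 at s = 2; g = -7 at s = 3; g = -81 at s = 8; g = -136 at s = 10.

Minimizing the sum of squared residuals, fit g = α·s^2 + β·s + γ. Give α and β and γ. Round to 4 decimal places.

α = -1.5048, β = 1.4231, γ = 1.7167

From the data, Σs^2·s^2 = 14290, Σs^2·s = 1512, Σs^2 = 190, Σs·s = 190, Σs = 18, Σ1 = 6.
And Σs^2·g = -19026, Σs·g = -1974, Σg = -250.
So XᵀX·[α, β, γ]ᵀ = Xᵀg: [[14290, 1512, 190]; [1512, 190, 18]; [190, 18, 6]]·[α, β, γ]ᵀ = [-19026, -1974, -250]ᵀ.
Row-reducing yields α = -268396/178357, β = 253824/178357, γ = 306193/178357.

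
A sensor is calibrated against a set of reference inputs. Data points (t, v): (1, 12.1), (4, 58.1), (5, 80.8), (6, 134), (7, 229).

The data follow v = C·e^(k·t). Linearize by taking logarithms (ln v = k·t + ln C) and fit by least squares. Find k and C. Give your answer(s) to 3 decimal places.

k = 0.483, C = 7.641

Taking logs, ln v = k·t + ln C, so regress ln v on t.
XᵀX = [[127.0000, 23.0000]; [23.0000, 5]], rhs = [108.1248, 21.2789]ᵀ  (here Σt = 23.0000, Σ(t)² = 127.0000, Σln v = 21.2789, Σt·ln v = 108.1248).
Slope k = (n·Σt·ln v − Σt·Σln v)/(n·Σ(t)² − (Σt)²) = (5·108.1248 − 23.0000·21.2789)/106.0000 = 0.48311; ln C = (Σln v − k·Σt)/n = 2.03349, so C = exp(2.03349) = 7.64072.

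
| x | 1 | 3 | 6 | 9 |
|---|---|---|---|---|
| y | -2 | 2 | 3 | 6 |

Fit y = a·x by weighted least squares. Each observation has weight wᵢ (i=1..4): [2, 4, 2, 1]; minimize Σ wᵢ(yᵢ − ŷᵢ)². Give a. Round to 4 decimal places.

AᵀWA·[a]ᵀ = AᵀWy reads: 191·a = 110.
(Σwᵢ·x·x = 191, Σwᵢ·x·y = 110.)
a = 110/191 = 0.575916.

a = 0.5759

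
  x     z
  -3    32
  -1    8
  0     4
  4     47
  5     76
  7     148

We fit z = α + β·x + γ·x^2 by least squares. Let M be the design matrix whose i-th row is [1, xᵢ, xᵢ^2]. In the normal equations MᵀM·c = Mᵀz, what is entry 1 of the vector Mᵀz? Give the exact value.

Entry 1 ↔ basis 1, so (Mᵀz)_{1} = Σᵢ zᵢ = (1)·(32) + (1)·(8) + (1)·(4) + (1)·(47) + (1)·(76) + (1)·(148) = 315.

315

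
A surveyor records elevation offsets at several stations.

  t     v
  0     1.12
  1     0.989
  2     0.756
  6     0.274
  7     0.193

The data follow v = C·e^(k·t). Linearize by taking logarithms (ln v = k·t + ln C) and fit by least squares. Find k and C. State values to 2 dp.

k = -0.25, C = 1.21

Linearized form: ln v = k·t + ln C. From the 5 transformed points,
XᵀX = [[90.0000, 16.0000]; [16.0000, 5]], rhs = [-19.8537, -3.1171]ᵀ  (here Σt = 16.0000, Σ(t)² = 90.0000, Σln v = -3.1171, Σt·ln v = -19.8537).
Solving (det = 194.0000): k = -0.25461, ln C = 0.19132, so C = exp(0.19132) = 1.21085.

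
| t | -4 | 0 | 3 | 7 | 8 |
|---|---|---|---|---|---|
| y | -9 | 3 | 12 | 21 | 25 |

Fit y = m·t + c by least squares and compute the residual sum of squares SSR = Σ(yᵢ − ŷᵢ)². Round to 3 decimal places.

Compute the Gram sums: Σt·t = 138, Σt = 14, Σ1 = 5.
For Aᵀy: Σt·y = 419, Σy = 52.
det = 138·5 − 14² = 494.
m = (419·5 − 14·52)/494 = 1367/494; c = (138·52 − 14·419)/494 = 655/247.
Residuals: -144/247, 86/247, 517/494, -505/494, 4/19; SSR = 1307/494.

SSR = 2.646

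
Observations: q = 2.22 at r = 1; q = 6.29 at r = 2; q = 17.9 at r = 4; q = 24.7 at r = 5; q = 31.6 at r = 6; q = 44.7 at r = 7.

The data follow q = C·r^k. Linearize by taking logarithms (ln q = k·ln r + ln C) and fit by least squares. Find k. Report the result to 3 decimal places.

With ln qᵢ as the transformed response and ln rᵢ as the regressor:
XᵀX = [[11.9895, 7.4265]; [7.4265, 6]], rhs = [24.0166, 15.9812]ᵀ  (here Σln r = 7.4265, Σ(ln r)² = 11.9895, Σln q = 15.9812, Σln r·ln q = 24.0166).
Slope k = (n·Σln r·ln q − Σln r·Σln q)/(n·Σ(ln r)² − (Σln r)²) = (6·24.0166 − 7.4265·15.9812)/16.7835 = 1.51426; ln C = (Σln q − k·Σln r)/n = 0.78924.

k = 1.514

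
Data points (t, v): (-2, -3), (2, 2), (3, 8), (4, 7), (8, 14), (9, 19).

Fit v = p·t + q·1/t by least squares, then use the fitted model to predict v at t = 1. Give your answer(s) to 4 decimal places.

The normal equations are: 178·p + 6·q = 345;  6·p + (3637/5184)·q = 97/9.
Eliminating q: (3637/5184)·(row 1) − 6·(row 2) gives (230381/2592)·p = (3637/5184)·345 − 6·(97/9) = 306511/1728, so p = 919533/460762.
Then q = ((97/9) − 6·(919533/460762))/(3637/5184) = -392832/230381.
At t = 1: v̂ = (919533/460762)·(1) + (-392832/230381)·(1) = 133869/460762.

v̂ = 0.2905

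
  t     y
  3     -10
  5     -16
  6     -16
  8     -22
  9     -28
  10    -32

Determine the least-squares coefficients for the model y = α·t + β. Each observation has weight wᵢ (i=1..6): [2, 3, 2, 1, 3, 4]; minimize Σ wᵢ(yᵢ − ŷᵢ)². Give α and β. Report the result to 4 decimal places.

α = -3.1695, β = 0.5537

AᵀWA·[α, β]ᵀ = AᵀWy reads: 872·α + 108·β = -2704;  108·α + 15·β = -334.
Eliminating β: 15·(row 1) − 108·(row 2) gives 1416·α = 15·(-2704) − 108·(-334) = -4488, so α = -187/59.
Then β = ((-334) − 108·(-187/59))/15 = 98/177.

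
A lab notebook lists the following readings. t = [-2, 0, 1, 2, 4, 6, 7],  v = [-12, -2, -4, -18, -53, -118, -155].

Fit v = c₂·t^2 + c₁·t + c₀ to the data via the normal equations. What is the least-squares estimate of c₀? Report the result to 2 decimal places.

c₀ = -1.89

AᵀA·[c₂, c₁, c₀]ᵀ = Aᵀv reads: 3986·c₂ + 624·c₁ + 110·c₀ = -12815;  624·c₂ + 110·c₁ + 18·c₀ = -2021;  110·c₂ + 18·c₁ + 7·c₀ = -362.
Solving the 3×3 system (Gaussian elimination) gives c₂ = -287563/96082, c₁ = -104263/96082, c₀ = -12990/6863.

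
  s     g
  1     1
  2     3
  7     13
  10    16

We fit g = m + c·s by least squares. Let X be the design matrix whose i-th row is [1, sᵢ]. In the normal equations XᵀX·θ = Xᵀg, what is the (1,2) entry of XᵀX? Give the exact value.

20

Row 1 ↔ basis 1, column 2 ↔ basis s, so (XᵀX)_{1,2} = Σᵢ s = (1)·(1) + (1)·(2) + (1)·(7) + (1)·(10) = 20.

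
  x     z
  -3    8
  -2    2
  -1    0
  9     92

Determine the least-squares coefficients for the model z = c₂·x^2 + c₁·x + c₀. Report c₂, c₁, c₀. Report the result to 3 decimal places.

c₂ = 1.105, c₁ = 0.393, c₀ = -1.039

With design matrix M, MᵀM = [[6659, 693, 95]; [693, 95, 3]; [95, 3, 4]] and Mᵀz = [7532, 800, 102]ᵀ.
Inverting the 3×3 Gram matrix, [c₂, c₁, c₀]ᵀ = [12035/10891, 4279/10891, -11320/10891]ᵀ.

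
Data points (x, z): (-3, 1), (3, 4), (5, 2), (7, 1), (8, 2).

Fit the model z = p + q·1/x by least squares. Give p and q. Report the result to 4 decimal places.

Sums needed: Σ1 = 5, Σ1/x = 131/280, Σ1/x·1/x = 210449/705600.
Right-hand side: Σz = 10, Σ1/x·z = 251/140.
Δ = 5·(210449/705600) − (131/280)² = 224449/176400.
p = (10·(210449/705600) − (131/280)·(251/140))/(224449/176400) = 378158/224449; q = (5·(251/140) − (131/280)·10)/(224449/176400) = 756000/224449.

p = 1.6848, q = 3.3682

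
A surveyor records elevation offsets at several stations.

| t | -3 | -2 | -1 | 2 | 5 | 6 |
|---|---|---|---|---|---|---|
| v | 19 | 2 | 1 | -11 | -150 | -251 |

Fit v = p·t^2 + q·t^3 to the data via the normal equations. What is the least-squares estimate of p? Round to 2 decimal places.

Forming MᵀM = [[2035, 10657]; [10657, 63139]] and Mᵀv = [-12650, -73584]ᵀ gives MᵀM·[p, q]ᵀ = Mᵀv.
det = 2035·63139 − 10657² = 14916216.
p = ((-12650)·63139 − 10657·(-73584))/14916216 = -7261831/7458108; q = (2035·(-73584) − 10657·(-12650))/14916216 = -7466195/7458108.

p = -0.97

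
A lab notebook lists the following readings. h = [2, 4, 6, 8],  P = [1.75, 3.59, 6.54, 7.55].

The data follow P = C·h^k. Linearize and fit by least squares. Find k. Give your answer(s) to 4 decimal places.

k = 1.1005

Taking logs, ln P = k·ln h + ln C, so regress ln P on ln h.
Σln h = 5.9506, Σ(ln h)² = 9.9367, Σln P = 5.7373, Σln h·ln P = 9.7283.
Equations: 9.9367·k + 5.9506·ln C = 9.7283;  5.9506·k + 4·ln C = 5.7373.
Slope k = (n·Σln h·ln P − Σln h·Σln P)/(n·Σ(ln h)² − (Σln h)²) = (4·9.7283 − 5.9506·5.7373)/4.3368 = 1.10053; ln C = (Σln P − k·Σln h)/n = -0.20291.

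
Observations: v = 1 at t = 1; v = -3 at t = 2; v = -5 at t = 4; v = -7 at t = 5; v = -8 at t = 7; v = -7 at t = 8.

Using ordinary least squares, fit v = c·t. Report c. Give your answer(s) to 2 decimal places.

Setting ∂/∂c … = 0 gives: 159·c = -172.
(Σt·t = 159, Σt·v = -172.)
c = (-172)/159 = -1.08176.

c = -1.08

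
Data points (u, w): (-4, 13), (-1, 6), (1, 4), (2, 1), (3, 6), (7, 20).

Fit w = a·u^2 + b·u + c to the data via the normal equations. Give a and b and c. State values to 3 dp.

Compute the Gram sums: Σu^2·u^2 = 2756, Σu^2·u = 314, Σu^2 = 80, Σu·u = 80, Σu = 8, Σ1 = 6.
Right-hand side: Σu^2·w = 1256, Σu·w = 106, Σw = 50.
So XᵀX·[a, b, c]ᵀ = Xᵀw: [[2756, 314, 80]; [314, 80, 8]; [80, 8, 6]]·[a, b, c]ᵀ = [1256, 106, 50]ᵀ.
Solving the 3×3 system (Gaussian elimination) gives a = 24529/55605, b = -41806/55605, c = 64021/18535.

a = 0.441, b = -0.752, c = 3.454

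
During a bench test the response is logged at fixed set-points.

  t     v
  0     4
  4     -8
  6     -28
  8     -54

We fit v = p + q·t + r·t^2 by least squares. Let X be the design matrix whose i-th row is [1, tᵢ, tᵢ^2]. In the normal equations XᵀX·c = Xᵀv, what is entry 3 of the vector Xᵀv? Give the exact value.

Entry 3 ↔ basis t^2, so (Xᵀv)_{3} = Σᵢ (t^2)·vᵢ = (0)·(4) + (16)·(-8) + (36)·(-28) + (64)·(-54) = -4592.

-4592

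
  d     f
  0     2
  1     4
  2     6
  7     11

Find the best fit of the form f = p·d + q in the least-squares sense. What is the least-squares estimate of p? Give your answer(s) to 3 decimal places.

Setting ∂/∂p … = 0 gives: 54·p + 10·q = 93;  10·p + 4·q = 23.
Δ = 54·4 − 10² = 116.
p = (93·4 − 10·23)/116 = 71/58; q = (54·23 − 10·93)/116 = 78/29.

p = 1.224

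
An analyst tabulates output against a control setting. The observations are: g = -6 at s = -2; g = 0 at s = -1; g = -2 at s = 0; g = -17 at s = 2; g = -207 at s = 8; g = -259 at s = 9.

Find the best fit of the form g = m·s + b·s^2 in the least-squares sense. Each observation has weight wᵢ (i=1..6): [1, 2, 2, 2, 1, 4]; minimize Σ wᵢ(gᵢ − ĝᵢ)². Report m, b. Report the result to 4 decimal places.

XᵀWX·[m, b]ᵀ = XᵀWg reads: 402·m + 3434·b = -11036;  3434·m + 30390·b = -97324.
(Σwᵢ·s·s = 402, Σwᵢ·s·s^2 = 3434, Σwᵢ·s^2·s^2 = 30390, Σwᵢ·s·g = -11036, Σwᵢ·s^2·g = -97324.)
Determinant 402·30390 − 3434² = 424424.
m = ((-11036)·30390 − 3434·(-97324))/424424 = -20954/7579; b = (402·(-97324) − 3434·(-11036))/424424 = -21904/7579.

m = -2.7647, b = -2.8901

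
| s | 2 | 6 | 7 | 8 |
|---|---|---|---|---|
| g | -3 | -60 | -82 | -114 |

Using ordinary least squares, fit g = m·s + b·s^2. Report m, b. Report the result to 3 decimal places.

m = 2.919, b = -2.130

Entries of AᵀA: Σs·s = 153, Σs·s^2 = 1079, Σs^2·s^2 = 7809.
And Σs·g = -1852, Σs^2·g = -13486.
Eliminating b: 7809·(row 1) − 1079·(row 2) gives 30536·m = 7809·(-1852) − 1079·(-13486) = 89126, so m = 44563/15268.
Then b = ((-13486) − 1079·(44563/15268))/7809 = -32525/15268.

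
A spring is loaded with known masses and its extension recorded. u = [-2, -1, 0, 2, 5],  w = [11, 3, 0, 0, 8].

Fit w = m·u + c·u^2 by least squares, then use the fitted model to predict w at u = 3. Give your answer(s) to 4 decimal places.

ŵ = -0.4906

The normal system AᵀA·[m, c]ᵀ = Aᵀw is [[34, 124]; [124, 658]]·[m, c]ᵀ = [15, 247]ᵀ.
Eliminating c: 658·(row 1) − 124·(row 2) gives 6996·m = 658·15 − 124·247 = -20758, so m = -10379/3498.
Then c = (247 − 124·(-10379/3498))/658 = 3269/3498.
At u = 3: ŵ = (-10379/3498)·(3) + (3269/3498)·(9) = -26/53.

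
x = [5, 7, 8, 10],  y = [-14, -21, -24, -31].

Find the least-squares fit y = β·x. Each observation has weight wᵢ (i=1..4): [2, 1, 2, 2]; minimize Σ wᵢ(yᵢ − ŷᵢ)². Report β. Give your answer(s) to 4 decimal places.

β = -3.0234

Entries of AᵀWA: Σwᵢ·x·x = 427.
Moment sums: Σwᵢ·x·y = -1291.
AᵀWA·[β]ᵀ = AᵀWy becomes [[427]]·[β]ᵀ = [-1291]ᵀ.
β = (-1291)/427 = -3.02342.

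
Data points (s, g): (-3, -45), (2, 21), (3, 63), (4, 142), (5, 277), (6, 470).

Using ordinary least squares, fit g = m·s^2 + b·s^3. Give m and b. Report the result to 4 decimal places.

Compute the Gram sums: Σs^2·s^2 = 2355, Σs^2·s^3 = 11957, Σs^3·s^3 = 67899.
And Σs^2·g = 26363, Σs^3·g = 148317.
MᵀM·[m, b]ᵀ = Mᵀg becomes [[2355, 11957]; [11957, 67899]]·[m, b]ᵀ = [26363, 148317]ᵀ.
Δ = 2355·67899 − 11957² = 16932296.
m = (26363·67899 − 11957·148317)/16932296 = 2074371/2116537; b = (2355·148317 − 11957·26363)/16932296 = 4258018/2116537.

m = 0.9801, b = 2.0118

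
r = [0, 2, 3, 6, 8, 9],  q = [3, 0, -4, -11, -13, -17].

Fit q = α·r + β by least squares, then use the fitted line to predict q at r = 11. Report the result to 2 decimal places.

q̂ = -20.90

Setting ∂/∂α … = 0 gives: 194·α + 28·β = -335;  28·α + 6·β = -42.
Eliminating β: 6·(row 1) − 28·(row 2) gives 380·α = 6·(-335) − 28·(-42) = -834, so α = -417/190.
Then β = ((-42) − 28·(-417/190))/6 = 308/95.
At r = 11: q̂ = (-417/190)·(11) + (308/95)·(1) = -209/10.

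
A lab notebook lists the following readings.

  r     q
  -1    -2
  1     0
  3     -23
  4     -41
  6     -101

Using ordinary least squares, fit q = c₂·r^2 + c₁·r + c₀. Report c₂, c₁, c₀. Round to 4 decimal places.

c₂ = -3.0333, c₁ = 1.0812, c₀ = 2.0087

Sums needed: Σr^2·r^2 = 1635, Σr^2·r = 307, Σr^2 = 63, Σr·r = 63, Σr = 13, Σ1 = 5.
Moment sums: Σr^2·q = -4501, Σr·q = -837, Σq = -167.
So AᵀA·[c₂, c₁, c₀]ᵀ = Aᵀq: [[1635, 307, 63]; [307, 63, 13]; [63, 13, 5]]·[c₂, c₁, c₀]ᵀ = [-4501, -837, -167]ᵀ.
Row-reducing yields c₂ = -15382/5071, c₁ = 5483/5071, c₀ = 926/461.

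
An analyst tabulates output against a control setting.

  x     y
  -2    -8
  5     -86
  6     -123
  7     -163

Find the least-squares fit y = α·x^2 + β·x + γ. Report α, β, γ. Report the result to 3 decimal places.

α = -3.023, β = -2.158, γ = -0.208

Compute the Gram sums: Σx^2·x^2 = 4338, Σx^2·x = 676, Σx^2 = 114, Σx·x = 114, Σx = 16, Σ1 = 4.
Right-hand side: Σx^2·y = -14597, Σx·y = -2293, Σy = -380.
Normal equations: [[4338, 676, 114]; [676, 114, 16]; [114, 16, 4]]·[α, β, γ]ᵀ = [-14597, -2293, -380]ᵀ.
Solving the 3×3 system (Gaussian elimination) gives α = -1829/605, β = -1187/550, γ = -1257/6050.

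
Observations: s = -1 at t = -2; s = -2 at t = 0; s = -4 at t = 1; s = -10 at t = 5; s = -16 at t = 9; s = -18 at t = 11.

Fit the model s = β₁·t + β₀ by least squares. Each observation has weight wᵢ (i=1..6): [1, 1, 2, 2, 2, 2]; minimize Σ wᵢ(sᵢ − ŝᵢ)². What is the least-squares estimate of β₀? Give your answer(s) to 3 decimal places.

β₀ = -2.876

AᵀWA·[β₁, β₀]ᵀ = AᵀWs reads: 460·β₁ + 50·β₀ = -790;  50·β₁ + 10·β₀ = -99.
(Σwᵢ·t·t = 460, Σwᵢ·t = 50, Σwᵢ·1 = 10, Σwᵢ·t·s = -790, Σwᵢ·s = -99.)
Determinant 460·10 − 50² = 2100.
β₁ = ((-790)·10 − 50·(-99))/2100 = -59/42; β₀ = (460·(-99) − 50·(-790))/2100 = -302/105.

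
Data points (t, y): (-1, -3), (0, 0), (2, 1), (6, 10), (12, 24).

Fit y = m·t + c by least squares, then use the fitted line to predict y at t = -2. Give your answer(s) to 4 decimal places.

ŷ = -5.4982

Forming XᵀX = [[185, 19]; [19, 5]] and Xᵀy = [353, 32]ᵀ gives XᵀX·[m, c]ᵀ = Xᵀy.
Δ = 185·5 − 19² = 564.
m = (353·5 − 19·32)/564 = 1157/564; c = (185·32 − 19·353)/564 = -787/564.
At t = -2: ŷ = (1157/564)·(-2) + (-787/564)·(1) = -3101/564.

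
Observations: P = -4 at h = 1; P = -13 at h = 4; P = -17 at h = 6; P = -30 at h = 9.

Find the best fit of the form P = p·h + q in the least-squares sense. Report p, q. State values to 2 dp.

p = -3.18, q = -0.12

Entries of MᵀM: Σh·h = 134, Σh = 20, Σ1 = 4.
And Σh·P = -428, ΣP = -64.
Normal equations: [[134, 20]; [20, 4]]·[p, q]ᵀ = [-428, -64]ᵀ.
Determinant 134·4 − 20² = 136.
p = ((-428)·4 − 20·(-64))/136 = -54/17; q = (134·(-64) − 20·(-428))/136 = -2/17.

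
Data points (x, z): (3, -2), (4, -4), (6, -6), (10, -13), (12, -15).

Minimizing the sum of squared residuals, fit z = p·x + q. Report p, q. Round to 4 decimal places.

p = -1.4667, q = 2.2667

Normal-equation sums: Σx·x = 305, Σx = 35, Σ1 = 5.
For Mᵀz: Σx·z = -368, Σz = -40.
Determinant 305·5 − 35² = 300.
p = ((-368)·5 − 35·(-40))/300 = -22/15; q = (305·(-40) − 35·(-368))/300 = 34/15.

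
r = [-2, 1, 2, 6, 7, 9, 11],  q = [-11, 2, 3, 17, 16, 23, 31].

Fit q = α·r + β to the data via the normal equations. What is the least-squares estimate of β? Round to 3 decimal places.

XᵀX·[α, β]ᵀ = Xᵀq reads: 296·α + 34·β = 792;  34·α + 7·β = 81.
Eliminating β: 7·(row 1) − 34·(row 2) gives 916·α = 7·792 − 34·81 = 2790, so α = 1395/458.
Then β = (81 − 34·(1395/458))/7 = -738/229.

β = -3.223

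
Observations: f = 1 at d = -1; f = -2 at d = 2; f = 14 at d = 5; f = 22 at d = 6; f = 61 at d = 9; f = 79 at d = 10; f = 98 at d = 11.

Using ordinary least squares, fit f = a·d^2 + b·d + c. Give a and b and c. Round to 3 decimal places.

Sums needed: Σd^2·d^2 = 33140, Σd^2·d = 3408, Σd^2 = 368, Σd·d = 368, Σd = 42, Σ1 = 7.
Right-hand side: Σd^2·f = 25834, Σd·f = 2614, Σf = 273.
Inverting the 3×3 Gram matrix, [a, b, c]ᵀ = [140623/140062, -138134/70031, -136363/70031]ᵀ.

a = 1.004, b = -1.972, c = -1.947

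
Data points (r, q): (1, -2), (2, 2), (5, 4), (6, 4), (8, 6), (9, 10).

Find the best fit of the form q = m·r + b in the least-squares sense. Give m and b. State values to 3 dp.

m = 1.180, b = -2.098

Setting ∂/∂m … = 0 gives: 211·m + 31·b = 184;  31·m + 6·b = 24.
(Σr·r = 211, Σr = 31, Σ1 = 6, Σr·q = 184, Σq = 24.)
Eliminating b: 6·(row 1) − 31·(row 2) gives 305·m = 6·184 − 31·24 = 360, so m = 72/61.
Then b = (24 − 31·(72/61))/6 = -128/61.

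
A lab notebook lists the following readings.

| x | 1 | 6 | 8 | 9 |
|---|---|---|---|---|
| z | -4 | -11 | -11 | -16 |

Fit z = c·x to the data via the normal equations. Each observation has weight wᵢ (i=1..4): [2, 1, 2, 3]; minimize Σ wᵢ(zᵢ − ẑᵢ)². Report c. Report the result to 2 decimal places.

Sums needed: Σwᵢ·x·x = 409.
For AᵀWz: Σwᵢ·x·z = -682.
Normal equations: [[409]]·[c]ᵀ = [-682]ᵀ.
Hence c = -682 / 409 ≈ -1.66748.

c = -1.67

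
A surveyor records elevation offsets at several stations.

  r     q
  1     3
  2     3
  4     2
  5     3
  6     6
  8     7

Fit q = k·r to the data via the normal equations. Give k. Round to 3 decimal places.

From the data, Σr·r = 146.
Moment sums: Σr·q = 124.
So MᵀM·[k]ᵀ = Mᵀq: [[146]]·[k]ᵀ = [124]ᵀ.
Hence k = 124 / 146 ≈ 0.849315.

k = 0.849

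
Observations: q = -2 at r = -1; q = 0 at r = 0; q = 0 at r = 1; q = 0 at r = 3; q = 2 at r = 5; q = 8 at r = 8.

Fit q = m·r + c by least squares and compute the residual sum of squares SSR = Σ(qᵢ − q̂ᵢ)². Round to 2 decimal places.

SSR = 9.21

Entries of MᵀM: Σr·r = 100, Σr = 16, Σ1 = 6.
For Mᵀq: Σr·q = 76, Σq = 8.
Δ = 100·6 − 16² = 344.
m = (76·6 − 16·8)/344 = 41/43; c = (100·8 − 16·76)/344 = -52/43.
Residuals: 7/43, 52/43, 11/43, -71/43, -67/43, 68/43; SSR = 396/43.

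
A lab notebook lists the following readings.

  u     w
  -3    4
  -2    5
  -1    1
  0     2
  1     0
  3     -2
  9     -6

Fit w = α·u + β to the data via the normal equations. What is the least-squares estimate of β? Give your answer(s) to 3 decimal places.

Normal-equation sums: Σu·u = 105, Σu = 7, Σ1 = 7.
For Mᵀw: Σu·w = -83, Σw = 4.
MᵀM·[α, β]ᵀ = Mᵀw becomes [[105, 7]; [7, 7]]·[α, β]ᵀ = [-83, 4]ᵀ.
det = 105·7 − 7² = 686.
α = ((-83)·7 − 7·4)/686 = -87/98; β = (105·4 − 7·(-83))/686 = 143/98.

β = 1.459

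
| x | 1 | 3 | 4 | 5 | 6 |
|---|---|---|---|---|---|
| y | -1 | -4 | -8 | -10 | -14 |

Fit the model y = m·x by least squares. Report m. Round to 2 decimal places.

m = -2.06

The normal equations are: 87·m = -179.
m = (-179)/87 = -2.05747.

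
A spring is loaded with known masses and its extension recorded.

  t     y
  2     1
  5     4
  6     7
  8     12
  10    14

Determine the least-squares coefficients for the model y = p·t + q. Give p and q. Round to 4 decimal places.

From the data, Σt·t = 229, Σt = 31, Σ1 = 5.
And Σt·y = 300, Σy = 38.
Δ = 229·5 − 31² = 184.
p = (300·5 − 31·38)/184 = 7/4; q = (229·38 − 31·300)/184 = -13/4.

p = 1.7500, q = -3.2500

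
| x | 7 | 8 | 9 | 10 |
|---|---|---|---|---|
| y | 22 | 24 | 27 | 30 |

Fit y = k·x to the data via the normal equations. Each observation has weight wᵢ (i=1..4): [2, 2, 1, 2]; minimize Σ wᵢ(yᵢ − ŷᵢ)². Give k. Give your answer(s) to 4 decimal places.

Entries of AᵀWA: Σwᵢ·x·x = 507.
For AᵀWy: Σwᵢ·x·y = 1535.
AᵀWA·[k]ᵀ = AᵀWy becomes [[507]]·[k]ᵀ = [1535]ᵀ.
Hence k = 1535 / 507 ≈ 3.02761.

k = 3.0276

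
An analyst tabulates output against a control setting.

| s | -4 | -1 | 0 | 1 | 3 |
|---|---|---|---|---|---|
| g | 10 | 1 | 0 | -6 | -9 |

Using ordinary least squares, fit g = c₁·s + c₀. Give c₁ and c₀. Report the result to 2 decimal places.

Entries of XᵀX: Σs·s = 27, Σs = -1, Σ1 = 5.
For Xᵀg: Σs·g = -74, Σg = -4.
XᵀX·[c₁, c₀]ᵀ = Xᵀg becomes [[27, -1]; [-1, 5]]·[c₁, c₀]ᵀ = [-74, -4]ᵀ.
Determinant 27·5 − (-1)² = 134.
c₁ = ((-74)·5 − (-1)·(-4))/134 = -187/67; c₀ = (27·(-4) − (-1)·(-74))/134 = -91/67.

c₁ = -2.79, c₀ = -1.36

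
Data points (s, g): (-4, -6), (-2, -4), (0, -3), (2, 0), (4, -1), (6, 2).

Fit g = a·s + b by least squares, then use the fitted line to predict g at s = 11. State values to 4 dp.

ĝ = 5.4286

MᵀM·[a, b]ᵀ = Mᵀg reads: 76·a + 6·b = 40;  6·a + 6·b = -12.
Determinant 76·6 − 6² = 420.
a = (40·6 − 6·(-12))/420 = 26/35; b = (76·(-12) − 6·40)/420 = -96/35.
At s = 11: ĝ = (26/35)·(11) + (-96/35)·(1) = 38/7.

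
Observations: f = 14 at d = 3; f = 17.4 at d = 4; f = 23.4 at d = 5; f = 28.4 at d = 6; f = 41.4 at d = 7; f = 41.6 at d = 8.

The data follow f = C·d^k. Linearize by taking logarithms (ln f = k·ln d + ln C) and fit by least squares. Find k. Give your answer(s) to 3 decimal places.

Taking logs, ln f = k·ln d + ln C, so regress ln f on ln d.
Sums: Σln d = 9.9115, Σ(ln d)² = 17.0401, Σln f = 19.4460, Σln d·ln f = 32.9268.
Normal system: [[17.0401, 9.9115]; [9.9115, 6]]·[k, ln C]ᵀ = [32.9268, 19.4460]ᵀ.
Slope k = (n·Σln d·ln f − Σln d·Σln f)/(n·Σ(ln d)² − (Σln d)²) = (6·32.9268 − 9.9115·19.4460)/4.0036 = 1.20449; ln C = (Σln f − k·Σln d)/n = 1.25130.

k = 1.204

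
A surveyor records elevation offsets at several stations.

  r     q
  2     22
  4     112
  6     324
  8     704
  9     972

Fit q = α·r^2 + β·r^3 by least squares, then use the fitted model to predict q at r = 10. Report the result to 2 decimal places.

q̂ = 1299.51

With design matrix A, AᵀA = [[12225, 100649]; [100649, 844401]] and Aᵀq = [137332, 1146364]ᵀ.
Δ = 12225·844401 − 100649² = 192581024.
α = (137332·844401 − 100649·1146364)/192581024 = 3167869/1046636; β = (12225·1146364 − 100649·137332)/192581024 = 1043323/1046636.
At r = 10: q̂ = (3167869/1046636)·(100) + (1043323/1046636)·(1000) = 340027475/261659.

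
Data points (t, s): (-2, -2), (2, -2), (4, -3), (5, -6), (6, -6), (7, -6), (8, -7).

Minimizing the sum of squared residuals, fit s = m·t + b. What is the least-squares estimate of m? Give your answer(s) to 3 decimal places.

m = -0.560

The normal system AᵀA·[m, b]ᵀ = Aᵀs is [[198, 30]; [30, 7]]·[m, b]ᵀ = [-176, -32]ᵀ.
Determinant 198·7 − 30² = 486.
m = ((-176)·7 − 30·(-32))/486 = -136/243; b = (198·(-32) − 30·(-176))/486 = -176/81.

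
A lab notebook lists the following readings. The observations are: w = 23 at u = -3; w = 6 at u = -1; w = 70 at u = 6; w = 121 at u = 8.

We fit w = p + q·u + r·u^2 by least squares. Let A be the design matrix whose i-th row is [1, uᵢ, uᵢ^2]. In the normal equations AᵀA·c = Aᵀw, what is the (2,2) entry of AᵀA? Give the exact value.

110

Row 2 ↔ basis u, column 2 ↔ basis u, so (AᵀA)_{2,2} = Σᵢ (u)·(u) = (-3)·(-3) + (-1)·(-1) + (6)·(6) + (8)·(8) = 110.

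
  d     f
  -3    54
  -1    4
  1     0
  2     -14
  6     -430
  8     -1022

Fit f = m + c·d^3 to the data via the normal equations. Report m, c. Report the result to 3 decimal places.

m = 1.515, c = -1.999

The normal equations are: 6·m + 709·c = -1408;  709·m + 309595·c = -617718.
Determinant 6·309595 − 709² = 1354889.
m = ((-1408)·309595 − 709·(-617718))/1354889 = 2052302/1354889; c = (6·(-617718) − 709·(-1408))/1354889 = -2708036/1354889.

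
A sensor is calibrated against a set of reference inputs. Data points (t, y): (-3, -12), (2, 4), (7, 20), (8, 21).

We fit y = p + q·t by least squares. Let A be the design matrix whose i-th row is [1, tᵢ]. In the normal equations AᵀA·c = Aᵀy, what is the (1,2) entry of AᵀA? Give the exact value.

14

Row 1 ↔ basis 1, column 2 ↔ basis t, so (AᵀA)_{1,2} = Σᵢ t = (1)·(-3) + (1)·(2) + (1)·(7) + (1)·(8) = 14.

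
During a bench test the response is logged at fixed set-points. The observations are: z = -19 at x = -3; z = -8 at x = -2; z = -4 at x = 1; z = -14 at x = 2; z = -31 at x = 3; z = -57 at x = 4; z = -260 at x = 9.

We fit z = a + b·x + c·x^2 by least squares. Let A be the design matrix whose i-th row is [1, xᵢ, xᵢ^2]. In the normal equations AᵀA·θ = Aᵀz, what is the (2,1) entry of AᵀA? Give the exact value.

Row 2 ↔ basis x, column 1 ↔ basis 1, so (AᵀA)_{2,1} = Σᵢ x = (-3)·(1) + (-2)·(1) + (1)·(1) + (2)·(1) + (3)·(1) + (4)·(1) + (9)·(1) = 14.

14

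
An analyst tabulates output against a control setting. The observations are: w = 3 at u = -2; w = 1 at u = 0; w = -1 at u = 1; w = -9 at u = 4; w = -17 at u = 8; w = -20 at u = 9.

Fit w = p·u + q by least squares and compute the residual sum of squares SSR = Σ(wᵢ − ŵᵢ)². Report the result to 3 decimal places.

SSR = 4.591

With design matrix M, MᵀM = [[166, 20]; [20, 6]] and Mᵀw = [-359, -43]ᵀ.
Determinant 166·6 − 20² = 596.
p = ((-359)·6 − 20·(-43))/596 = -647/298; q = (166·(-43) − 20·(-359))/596 = 21/298.
Residuals: -421/298, 277/298, 164/149, -115/298, 89/298, -79/149; SSR = 684/149.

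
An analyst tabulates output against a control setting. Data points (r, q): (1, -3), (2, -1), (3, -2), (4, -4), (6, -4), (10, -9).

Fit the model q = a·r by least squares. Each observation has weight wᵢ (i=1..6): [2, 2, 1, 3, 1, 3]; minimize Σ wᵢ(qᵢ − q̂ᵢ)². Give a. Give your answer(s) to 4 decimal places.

The normal equations are: 403·a = -358.
Hence a = -358 / 403 ≈ -0.888337.

a = -0.8883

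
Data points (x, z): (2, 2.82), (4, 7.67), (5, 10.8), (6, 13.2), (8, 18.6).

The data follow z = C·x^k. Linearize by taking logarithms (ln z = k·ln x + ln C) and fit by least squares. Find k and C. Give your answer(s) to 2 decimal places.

k = 1.38, C = 1.12

With ln zᵢ as the transformed response and ln xᵢ as the regressor:
Σln x = 7.5601, Σ(ln x)² = 12.5270, Σln z = 10.9570, Σln x·ln z = 18.0743.
Equations: 12.5270·k + 7.5601·ln C = 18.0743;  7.5601·k + 5·ln C = 10.9570.
Δ = 12.5270·5 − (7.5601)² = 5.4804; k = (18.0743·5 − 7.5601·10.9570)/5.4804 = 1.37510, ln C = (12.5270·10.9570 − 7.5601·18.0743)/5.4804 = 0.11222, so C = exp(0.11222) = 1.11876.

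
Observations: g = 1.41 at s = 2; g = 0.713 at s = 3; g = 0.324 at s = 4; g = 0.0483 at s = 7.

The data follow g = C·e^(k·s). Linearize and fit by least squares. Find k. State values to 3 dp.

k = -0.674

Let Y = ln g. Fitting Y = k·s + ln C by least squares:
XᵀX = [[78.0000, 16.0000]; [16.0000, 4]], rhs = [-26.0480, -4.1520]ᵀ  (here Σs = 16.0000, Σ(s)² = 78.0000, Σln g = -4.1520, Σs·ln g = -26.0480).
Slope k = (n·Σs·ln g − Σs·Σln g)/(n·Σ(s)² − (Σs)²) = (4·-26.0480 − 16.0000·-4.1520)/56.0000 = -0.67428; ln C = (Σln g − k·Σs)/n = 1.65910.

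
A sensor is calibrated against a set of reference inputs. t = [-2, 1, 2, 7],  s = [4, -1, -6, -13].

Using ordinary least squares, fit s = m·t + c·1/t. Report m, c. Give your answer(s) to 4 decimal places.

Entries of MᵀM: Σt·t = 58, Σt·1/t = 4, Σ1/t·1/t = 149/98.
Right-hand side: Σt·s = -112, Σ1/t·s = -55/7.
Normal equations: [[58, 4]; [4, 149/98]]·[m, c]ᵀ = [-112, -55/7]ᵀ.
Δ = 58·(149/98) − 4² = 3537/49.
m = ((-112)·(149/98) − 4·(-55/7))/(3537/49) = -252/131; c = (58·(-55/7) − 4·(-112))/(3537/49) = -14/131.

m = -1.9237, c = -0.1069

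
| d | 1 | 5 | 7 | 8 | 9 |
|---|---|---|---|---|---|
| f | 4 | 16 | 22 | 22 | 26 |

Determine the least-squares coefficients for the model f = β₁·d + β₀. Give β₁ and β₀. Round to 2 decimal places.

β₁ = 2.70, β₀ = 1.80

Compute the Gram sums: Σd·d = 220, Σd = 30, Σ1 = 5.
Moment sums: Σd·f = 648, Σf = 90.
Normal equations: [[220, 30]; [30, 5]]·[β₁, β₀]ᵀ = [648, 90]ᵀ.
Eliminating β₀: 5·(row 1) − 30·(row 2) gives 200·β₁ = 5·648 − 30·90 = 540, so β₁ = 27/10.
Then β₀ = (90 − 30·(27/10))/5 = 9/5.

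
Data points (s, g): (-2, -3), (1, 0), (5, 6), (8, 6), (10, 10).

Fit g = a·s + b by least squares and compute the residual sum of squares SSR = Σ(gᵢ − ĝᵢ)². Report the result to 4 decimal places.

Normal-equation sums: Σs·s = 194, Σs = 22, Σ1 = 5.
Moment sums: Σs·g = 184, Σg = 19.
So XᵀX·[a, b]ᵀ = Xᵀg: [[194, 22]; [22, 5]]·[a, b]ᵀ = [184, 19]ᵀ.
Eliminating b: 5·(row 1) − 22·(row 2) gives 486·a = 5·184 − 22·19 = 502, so a = 251/243.
Then b = (19 − 22·(251/243))/5 = -181/243.
Residuals: -46/243, -70/243, 128/81, -41/27, 101/243; SSR = 1238/243.

SSR = 5.0947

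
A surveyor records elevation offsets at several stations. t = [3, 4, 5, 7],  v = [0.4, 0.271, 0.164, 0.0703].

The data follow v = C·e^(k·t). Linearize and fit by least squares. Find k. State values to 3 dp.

k = -0.439

Let Y = ln v. Fitting Y = k·t + ln C by least squares:
XᵀX = [[99.0000, 19.0000]; [19.0000, 4]], rhs = [-35.5957, -6.6848]ᵀ  (here Σt = 19.0000, Σ(t)² = 99.0000, Σln v = -6.6848, Σt·ln v = -35.5957).
Solving (det = 35.0000): k = -0.43919, ln C = 0.41497.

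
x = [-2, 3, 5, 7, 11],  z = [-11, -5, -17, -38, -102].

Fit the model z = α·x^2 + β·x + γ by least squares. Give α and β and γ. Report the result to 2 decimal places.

Normal-equation sums: Σx^2·x^2 = 17764, Σx^2·x = 1818, Σx^2 = 208, Σx·x = 208, Σx = 24, Σ1 = 5.
Right-hand side: Σx^2·z = -14718, Σx·z = -1466, Σz = -173.
Normal equations: [[17764, 1818, 208]; [1818, 208, 24]; [208, 24, 5]]·[α, β, γ]ᵀ = [-14718, -1466, -173]ᵀ.
Inverting the 3×3 Gram matrix, [α, β, γ]ᵀ = [-221287/217219, 466621/217219, -550019/217219]ᵀ.

α = -1.02, β = 2.15, γ = -2.53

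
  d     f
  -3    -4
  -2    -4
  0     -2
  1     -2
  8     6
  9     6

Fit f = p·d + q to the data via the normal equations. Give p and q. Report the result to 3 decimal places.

p = 0.917, q = -1.987

Compute the Gram sums: Σd·d = 159, Σd = 13, Σ1 = 6.
For Xᵀf: Σd·f = 120, Σf = 0.
Eliminating q: 6·(row 1) − 13·(row 2) gives 785·p = 6·120 − 13·0 = 720, so p = 144/157.
Then q = (0 − 13·(144/157))/6 = -312/157.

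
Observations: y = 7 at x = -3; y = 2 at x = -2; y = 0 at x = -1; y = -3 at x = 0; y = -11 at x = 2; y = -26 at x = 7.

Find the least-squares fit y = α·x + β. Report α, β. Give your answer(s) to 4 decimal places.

Sums needed: Σx·x = 67, Σx = 3, Σ1 = 6.
Right-hand side: Σx·y = -229, Σy = -31.
So MᵀM·[α, β]ᵀ = Mᵀy: [[67, 3]; [3, 6]]·[α, β]ᵀ = [-229, -31]ᵀ.
Determinant 67·6 − 3² = 393.
α = ((-229)·6 − 3·(-31))/393 = -427/131; β = (67·(-31) − 3·(-229))/393 = -1390/393.

α = -3.2595, β = -3.5369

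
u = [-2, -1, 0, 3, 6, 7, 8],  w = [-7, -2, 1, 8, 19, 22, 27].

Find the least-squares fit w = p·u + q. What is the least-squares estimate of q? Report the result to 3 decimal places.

Sums needed: Σu·u = 163, Σu = 21, Σ1 = 7.
Moment sums: Σu·w = 524, Σw = 68.
MᵀM·[p, q]ᵀ = Mᵀw becomes [[163, 21]; [21, 7]]·[p, q]ᵀ = [524, 68]ᵀ.
Δ = 163·7 − 21² = 700.
p = (524·7 − 21·68)/700 = 16/5; q = (163·68 − 21·524)/700 = 4/35.

q = 0.114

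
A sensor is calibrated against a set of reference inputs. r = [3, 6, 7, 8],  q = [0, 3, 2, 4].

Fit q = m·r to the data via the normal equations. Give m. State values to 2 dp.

Compute the Gram sums: Σr·r = 158.
For Aᵀq: Σr·q = 64.
m = 64/158 = 0.405063.

m = 0.41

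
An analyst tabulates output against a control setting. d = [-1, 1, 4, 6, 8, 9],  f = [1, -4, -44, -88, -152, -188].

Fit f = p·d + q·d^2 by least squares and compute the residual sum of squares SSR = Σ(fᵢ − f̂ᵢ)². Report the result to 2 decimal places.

The normal equations are: 199·p + 1521·q = -3617;  1521·p + 12211·q = -28831.
(Σd·d = 199, Σd·d^2 = 1521, Σd^2·d^2 = 12211, Σd·f = -3617, Σd^2·f = -28831.)
det = 199·12211 − 1521² = 116548.
p = ((-3617)·12211 − 1521·(-28831))/116548 = -78809/29137; q = (199·(-28831) − 1521·(-3617))/116548 = -58978/29137.
Residuals: 9306/29137, 21239/29137, -23144/29137, 32006/29137, -23760/29137, 8743/29137; SSR = 93994/29137.

SSR = 3.23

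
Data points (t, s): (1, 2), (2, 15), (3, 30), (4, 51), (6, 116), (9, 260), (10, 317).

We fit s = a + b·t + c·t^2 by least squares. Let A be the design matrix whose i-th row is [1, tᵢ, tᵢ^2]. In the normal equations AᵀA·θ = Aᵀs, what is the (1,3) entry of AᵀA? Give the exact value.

Row 1 ↔ basis 1, column 3 ↔ basis t^2, so (AᵀA)_{1,3} = Σᵢ t^2 = (1)·(1) + (1)·(4) + (1)·(9) + (1)·(16) + (1)·(36) + (1)·(81) + (1)·(100) = 247.

247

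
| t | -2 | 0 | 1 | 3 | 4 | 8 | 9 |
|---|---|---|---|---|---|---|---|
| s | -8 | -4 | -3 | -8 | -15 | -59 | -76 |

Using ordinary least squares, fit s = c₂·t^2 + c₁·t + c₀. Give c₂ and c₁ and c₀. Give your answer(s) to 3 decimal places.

The normal equations are: 11011·c₂ + 1325·c₁ + 175·c₀ = -10279;  1325·c₂ + 175·c₁ + 23·c₀ = -1227;  175·c₂ + 23·c₁ + 7·c₀ = -173.
Solving the 3×3 system (Gaussian elimination) gives c₂ = -19069/18921, c₁ = 2645/2703, c₀ = -17243/6307.

c₂ = -1.008, c₁ = 0.979, c₀ = -2.734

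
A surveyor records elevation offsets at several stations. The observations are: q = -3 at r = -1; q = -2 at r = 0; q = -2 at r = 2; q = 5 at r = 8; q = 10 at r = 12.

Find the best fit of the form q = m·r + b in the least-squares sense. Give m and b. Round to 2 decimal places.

Normal-equation sums: Σr·r = 213, Σr = 21, Σ1 = 5.
Moment sums: Σr·q = 159, Σq = 8.
XᵀX·[m, b]ᵀ = Xᵀq becomes [[213, 21]; [21, 5]]·[m, b]ᵀ = [159, 8]ᵀ.
Δ = 213·5 − 21² = 624.
m = (159·5 − 21·8)/624 = 209/208; b = (213·8 − 21·159)/624 = -545/208.

m = 1.00, b = -2.62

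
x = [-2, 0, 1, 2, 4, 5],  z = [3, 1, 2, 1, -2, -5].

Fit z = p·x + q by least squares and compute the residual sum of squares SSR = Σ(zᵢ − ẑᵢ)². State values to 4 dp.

SSR = 7.2500

From the data, Σx·x = 50, Σx = 10, Σ1 = 6.
Moment sums: Σx·z = -35, Σz = 0.
MᵀM·[p, q]ᵀ = Mᵀz becomes [[50, 10]; [10, 6]]·[p, q]ᵀ = [-35, 0]ᵀ.
Δ = 50·6 − 10² = 200.
p = ((-35)·6 − 10·0)/200 = -21/20; q = (50·0 − 10·(-35))/200 = 7/4.
Residuals: -17/20, -3/4, 13/10, 27/20, 9/20, -3/2; SSR = 29/4.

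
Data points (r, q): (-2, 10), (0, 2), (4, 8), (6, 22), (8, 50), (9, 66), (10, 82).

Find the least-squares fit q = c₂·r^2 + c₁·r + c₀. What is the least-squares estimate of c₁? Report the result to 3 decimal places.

c₁ = -2.667

With design matrix A, AᵀA = [[22225, 2513, 301]; [2513, 301, 35]; [301, 35, 7]] and Aᵀq = [17706, 1958, 240]ᵀ.
Solving the 3×3 system (Gaussian elimination) gives c₂ = 661/609, c₁ = -4873/1827, c₀ = 248/261.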